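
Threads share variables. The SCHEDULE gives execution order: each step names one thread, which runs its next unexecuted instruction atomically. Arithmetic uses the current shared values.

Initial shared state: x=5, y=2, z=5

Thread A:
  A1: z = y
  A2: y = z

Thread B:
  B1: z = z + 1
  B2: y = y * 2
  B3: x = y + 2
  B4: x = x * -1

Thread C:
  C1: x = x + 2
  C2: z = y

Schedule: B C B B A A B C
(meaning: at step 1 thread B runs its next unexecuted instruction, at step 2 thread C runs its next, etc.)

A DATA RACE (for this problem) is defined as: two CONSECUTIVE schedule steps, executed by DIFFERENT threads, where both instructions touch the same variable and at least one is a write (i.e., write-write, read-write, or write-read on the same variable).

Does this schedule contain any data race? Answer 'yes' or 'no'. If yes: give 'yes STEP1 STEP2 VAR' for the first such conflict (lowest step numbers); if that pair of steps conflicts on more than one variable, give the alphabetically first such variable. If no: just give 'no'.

Answer: no

Derivation:
Steps 1,2: B(r=z,w=z) vs C(r=x,w=x). No conflict.
Steps 2,3: C(r=x,w=x) vs B(r=y,w=y). No conflict.
Steps 3,4: same thread (B). No race.
Steps 4,5: B(r=y,w=x) vs A(r=y,w=z). No conflict.
Steps 5,6: same thread (A). No race.
Steps 6,7: A(r=z,w=y) vs B(r=x,w=x). No conflict.
Steps 7,8: B(r=x,w=x) vs C(r=y,w=z). No conflict.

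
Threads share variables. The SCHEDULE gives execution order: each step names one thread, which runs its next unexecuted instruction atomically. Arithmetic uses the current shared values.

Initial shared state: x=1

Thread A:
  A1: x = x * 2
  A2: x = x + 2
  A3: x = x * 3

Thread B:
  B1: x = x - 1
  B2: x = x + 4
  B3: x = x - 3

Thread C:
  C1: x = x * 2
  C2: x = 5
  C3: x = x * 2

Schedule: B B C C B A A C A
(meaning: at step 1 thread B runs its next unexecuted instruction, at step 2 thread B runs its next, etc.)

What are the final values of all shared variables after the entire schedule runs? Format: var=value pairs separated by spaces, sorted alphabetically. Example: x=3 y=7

Step 1: thread B executes B1 (x = x - 1). Shared: x=0. PCs: A@0 B@1 C@0
Step 2: thread B executes B2 (x = x + 4). Shared: x=4. PCs: A@0 B@2 C@0
Step 3: thread C executes C1 (x = x * 2). Shared: x=8. PCs: A@0 B@2 C@1
Step 4: thread C executes C2 (x = 5). Shared: x=5. PCs: A@0 B@2 C@2
Step 5: thread B executes B3 (x = x - 3). Shared: x=2. PCs: A@0 B@3 C@2
Step 6: thread A executes A1 (x = x * 2). Shared: x=4. PCs: A@1 B@3 C@2
Step 7: thread A executes A2 (x = x + 2). Shared: x=6. PCs: A@2 B@3 C@2
Step 8: thread C executes C3 (x = x * 2). Shared: x=12. PCs: A@2 B@3 C@3
Step 9: thread A executes A3 (x = x * 3). Shared: x=36. PCs: A@3 B@3 C@3

Answer: x=36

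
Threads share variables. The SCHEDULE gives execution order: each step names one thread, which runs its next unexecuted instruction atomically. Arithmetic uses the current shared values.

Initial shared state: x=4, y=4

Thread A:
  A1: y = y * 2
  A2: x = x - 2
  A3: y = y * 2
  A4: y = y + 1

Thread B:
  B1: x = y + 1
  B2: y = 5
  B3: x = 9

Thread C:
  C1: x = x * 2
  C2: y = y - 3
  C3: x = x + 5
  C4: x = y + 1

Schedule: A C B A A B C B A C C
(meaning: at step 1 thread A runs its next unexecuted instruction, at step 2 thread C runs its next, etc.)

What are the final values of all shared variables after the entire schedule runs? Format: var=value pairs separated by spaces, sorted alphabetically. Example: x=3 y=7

Step 1: thread A executes A1 (y = y * 2). Shared: x=4 y=8. PCs: A@1 B@0 C@0
Step 2: thread C executes C1 (x = x * 2). Shared: x=8 y=8. PCs: A@1 B@0 C@1
Step 3: thread B executes B1 (x = y + 1). Shared: x=9 y=8. PCs: A@1 B@1 C@1
Step 4: thread A executes A2 (x = x - 2). Shared: x=7 y=8. PCs: A@2 B@1 C@1
Step 5: thread A executes A3 (y = y * 2). Shared: x=7 y=16. PCs: A@3 B@1 C@1
Step 6: thread B executes B2 (y = 5). Shared: x=7 y=5. PCs: A@3 B@2 C@1
Step 7: thread C executes C2 (y = y - 3). Shared: x=7 y=2. PCs: A@3 B@2 C@2
Step 8: thread B executes B3 (x = 9). Shared: x=9 y=2. PCs: A@3 B@3 C@2
Step 9: thread A executes A4 (y = y + 1). Shared: x=9 y=3. PCs: A@4 B@3 C@2
Step 10: thread C executes C3 (x = x + 5). Shared: x=14 y=3. PCs: A@4 B@3 C@3
Step 11: thread C executes C4 (x = y + 1). Shared: x=4 y=3. PCs: A@4 B@3 C@4

Answer: x=4 y=3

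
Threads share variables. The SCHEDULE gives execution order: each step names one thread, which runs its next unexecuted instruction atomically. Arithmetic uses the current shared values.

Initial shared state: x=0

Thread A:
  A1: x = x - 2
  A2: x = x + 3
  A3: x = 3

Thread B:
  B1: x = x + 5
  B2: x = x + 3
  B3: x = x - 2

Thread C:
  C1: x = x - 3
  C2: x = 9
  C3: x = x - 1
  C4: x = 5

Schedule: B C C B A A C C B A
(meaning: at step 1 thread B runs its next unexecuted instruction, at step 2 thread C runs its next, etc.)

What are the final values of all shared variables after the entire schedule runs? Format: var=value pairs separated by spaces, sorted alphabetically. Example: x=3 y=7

Step 1: thread B executes B1 (x = x + 5). Shared: x=5. PCs: A@0 B@1 C@0
Step 2: thread C executes C1 (x = x - 3). Shared: x=2. PCs: A@0 B@1 C@1
Step 3: thread C executes C2 (x = 9). Shared: x=9. PCs: A@0 B@1 C@2
Step 4: thread B executes B2 (x = x + 3). Shared: x=12. PCs: A@0 B@2 C@2
Step 5: thread A executes A1 (x = x - 2). Shared: x=10. PCs: A@1 B@2 C@2
Step 6: thread A executes A2 (x = x + 3). Shared: x=13. PCs: A@2 B@2 C@2
Step 7: thread C executes C3 (x = x - 1). Shared: x=12. PCs: A@2 B@2 C@3
Step 8: thread C executes C4 (x = 5). Shared: x=5. PCs: A@2 B@2 C@4
Step 9: thread B executes B3 (x = x - 2). Shared: x=3. PCs: A@2 B@3 C@4
Step 10: thread A executes A3 (x = 3). Shared: x=3. PCs: A@3 B@3 C@4

Answer: x=3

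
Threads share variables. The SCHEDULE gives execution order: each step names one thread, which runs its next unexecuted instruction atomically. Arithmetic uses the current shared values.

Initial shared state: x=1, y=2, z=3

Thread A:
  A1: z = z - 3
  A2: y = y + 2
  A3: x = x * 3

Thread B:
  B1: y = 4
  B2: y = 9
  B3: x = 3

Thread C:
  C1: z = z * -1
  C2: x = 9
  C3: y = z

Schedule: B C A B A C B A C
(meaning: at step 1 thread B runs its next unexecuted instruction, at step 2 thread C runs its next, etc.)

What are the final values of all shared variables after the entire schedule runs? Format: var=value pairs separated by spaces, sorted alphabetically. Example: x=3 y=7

Answer: x=9 y=-6 z=-6

Derivation:
Step 1: thread B executes B1 (y = 4). Shared: x=1 y=4 z=3. PCs: A@0 B@1 C@0
Step 2: thread C executes C1 (z = z * -1). Shared: x=1 y=4 z=-3. PCs: A@0 B@1 C@1
Step 3: thread A executes A1 (z = z - 3). Shared: x=1 y=4 z=-6. PCs: A@1 B@1 C@1
Step 4: thread B executes B2 (y = 9). Shared: x=1 y=9 z=-6. PCs: A@1 B@2 C@1
Step 5: thread A executes A2 (y = y + 2). Shared: x=1 y=11 z=-6. PCs: A@2 B@2 C@1
Step 6: thread C executes C2 (x = 9). Shared: x=9 y=11 z=-6. PCs: A@2 B@2 C@2
Step 7: thread B executes B3 (x = 3). Shared: x=3 y=11 z=-6. PCs: A@2 B@3 C@2
Step 8: thread A executes A3 (x = x * 3). Shared: x=9 y=11 z=-6. PCs: A@3 B@3 C@2
Step 9: thread C executes C3 (y = z). Shared: x=9 y=-6 z=-6. PCs: A@3 B@3 C@3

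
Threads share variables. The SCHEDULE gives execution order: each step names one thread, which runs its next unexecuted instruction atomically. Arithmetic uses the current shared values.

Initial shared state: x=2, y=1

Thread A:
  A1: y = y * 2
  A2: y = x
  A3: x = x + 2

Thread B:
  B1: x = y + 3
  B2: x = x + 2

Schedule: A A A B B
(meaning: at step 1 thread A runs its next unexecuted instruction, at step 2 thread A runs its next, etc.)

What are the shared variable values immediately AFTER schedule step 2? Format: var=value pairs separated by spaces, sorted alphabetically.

Step 1: thread A executes A1 (y = y * 2). Shared: x=2 y=2. PCs: A@1 B@0
Step 2: thread A executes A2 (y = x). Shared: x=2 y=2. PCs: A@2 B@0

Answer: x=2 y=2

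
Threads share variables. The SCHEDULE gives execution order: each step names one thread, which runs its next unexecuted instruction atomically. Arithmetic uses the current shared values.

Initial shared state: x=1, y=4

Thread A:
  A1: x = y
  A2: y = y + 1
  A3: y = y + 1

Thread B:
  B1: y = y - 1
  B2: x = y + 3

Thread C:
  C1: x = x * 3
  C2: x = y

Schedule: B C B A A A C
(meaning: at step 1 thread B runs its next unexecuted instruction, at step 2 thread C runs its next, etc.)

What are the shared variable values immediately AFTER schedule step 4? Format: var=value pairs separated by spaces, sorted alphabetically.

Answer: x=3 y=3

Derivation:
Step 1: thread B executes B1 (y = y - 1). Shared: x=1 y=3. PCs: A@0 B@1 C@0
Step 2: thread C executes C1 (x = x * 3). Shared: x=3 y=3. PCs: A@0 B@1 C@1
Step 3: thread B executes B2 (x = y + 3). Shared: x=6 y=3. PCs: A@0 B@2 C@1
Step 4: thread A executes A1 (x = y). Shared: x=3 y=3. PCs: A@1 B@2 C@1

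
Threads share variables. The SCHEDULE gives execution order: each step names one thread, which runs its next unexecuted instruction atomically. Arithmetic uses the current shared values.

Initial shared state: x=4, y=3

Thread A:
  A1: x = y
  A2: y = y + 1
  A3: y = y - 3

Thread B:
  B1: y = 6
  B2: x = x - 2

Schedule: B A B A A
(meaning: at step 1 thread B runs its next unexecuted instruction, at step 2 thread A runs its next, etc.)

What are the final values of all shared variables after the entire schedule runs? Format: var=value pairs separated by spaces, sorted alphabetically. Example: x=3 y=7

Answer: x=4 y=4

Derivation:
Step 1: thread B executes B1 (y = 6). Shared: x=4 y=6. PCs: A@0 B@1
Step 2: thread A executes A1 (x = y). Shared: x=6 y=6. PCs: A@1 B@1
Step 3: thread B executes B2 (x = x - 2). Shared: x=4 y=6. PCs: A@1 B@2
Step 4: thread A executes A2 (y = y + 1). Shared: x=4 y=7. PCs: A@2 B@2
Step 5: thread A executes A3 (y = y - 3). Shared: x=4 y=4. PCs: A@3 B@2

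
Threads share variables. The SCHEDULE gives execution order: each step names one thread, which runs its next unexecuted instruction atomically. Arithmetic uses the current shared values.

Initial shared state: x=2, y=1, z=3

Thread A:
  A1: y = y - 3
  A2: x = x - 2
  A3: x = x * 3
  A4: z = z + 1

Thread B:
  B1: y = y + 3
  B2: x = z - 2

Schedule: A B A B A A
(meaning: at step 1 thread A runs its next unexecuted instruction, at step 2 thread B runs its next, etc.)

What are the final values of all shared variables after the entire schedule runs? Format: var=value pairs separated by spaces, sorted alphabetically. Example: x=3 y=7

Step 1: thread A executes A1 (y = y - 3). Shared: x=2 y=-2 z=3. PCs: A@1 B@0
Step 2: thread B executes B1 (y = y + 3). Shared: x=2 y=1 z=3. PCs: A@1 B@1
Step 3: thread A executes A2 (x = x - 2). Shared: x=0 y=1 z=3. PCs: A@2 B@1
Step 4: thread B executes B2 (x = z - 2). Shared: x=1 y=1 z=3. PCs: A@2 B@2
Step 5: thread A executes A3 (x = x * 3). Shared: x=3 y=1 z=3. PCs: A@3 B@2
Step 6: thread A executes A4 (z = z + 1). Shared: x=3 y=1 z=4. PCs: A@4 B@2

Answer: x=3 y=1 z=4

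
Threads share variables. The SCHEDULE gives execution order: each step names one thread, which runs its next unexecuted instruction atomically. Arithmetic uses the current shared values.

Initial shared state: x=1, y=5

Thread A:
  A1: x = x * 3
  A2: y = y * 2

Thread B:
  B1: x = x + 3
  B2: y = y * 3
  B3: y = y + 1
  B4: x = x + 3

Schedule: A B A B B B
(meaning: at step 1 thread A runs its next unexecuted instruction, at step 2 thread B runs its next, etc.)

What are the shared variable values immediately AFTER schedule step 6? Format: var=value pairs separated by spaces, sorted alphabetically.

Step 1: thread A executes A1 (x = x * 3). Shared: x=3 y=5. PCs: A@1 B@0
Step 2: thread B executes B1 (x = x + 3). Shared: x=6 y=5. PCs: A@1 B@1
Step 3: thread A executes A2 (y = y * 2). Shared: x=6 y=10. PCs: A@2 B@1
Step 4: thread B executes B2 (y = y * 3). Shared: x=6 y=30. PCs: A@2 B@2
Step 5: thread B executes B3 (y = y + 1). Shared: x=6 y=31. PCs: A@2 B@3
Step 6: thread B executes B4 (x = x + 3). Shared: x=9 y=31. PCs: A@2 B@4

Answer: x=9 y=31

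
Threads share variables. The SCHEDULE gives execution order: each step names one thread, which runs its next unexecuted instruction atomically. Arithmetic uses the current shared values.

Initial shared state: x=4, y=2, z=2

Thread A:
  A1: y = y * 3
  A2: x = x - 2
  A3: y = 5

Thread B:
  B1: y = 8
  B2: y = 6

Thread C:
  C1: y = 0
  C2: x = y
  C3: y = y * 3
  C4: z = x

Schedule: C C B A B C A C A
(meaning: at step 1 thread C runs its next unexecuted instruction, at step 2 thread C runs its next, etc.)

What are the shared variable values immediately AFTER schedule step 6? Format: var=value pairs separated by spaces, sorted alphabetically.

Step 1: thread C executes C1 (y = 0). Shared: x=4 y=0 z=2. PCs: A@0 B@0 C@1
Step 2: thread C executes C2 (x = y). Shared: x=0 y=0 z=2. PCs: A@0 B@0 C@2
Step 3: thread B executes B1 (y = 8). Shared: x=0 y=8 z=2. PCs: A@0 B@1 C@2
Step 4: thread A executes A1 (y = y * 3). Shared: x=0 y=24 z=2. PCs: A@1 B@1 C@2
Step 5: thread B executes B2 (y = 6). Shared: x=0 y=6 z=2. PCs: A@1 B@2 C@2
Step 6: thread C executes C3 (y = y * 3). Shared: x=0 y=18 z=2. PCs: A@1 B@2 C@3

Answer: x=0 y=18 z=2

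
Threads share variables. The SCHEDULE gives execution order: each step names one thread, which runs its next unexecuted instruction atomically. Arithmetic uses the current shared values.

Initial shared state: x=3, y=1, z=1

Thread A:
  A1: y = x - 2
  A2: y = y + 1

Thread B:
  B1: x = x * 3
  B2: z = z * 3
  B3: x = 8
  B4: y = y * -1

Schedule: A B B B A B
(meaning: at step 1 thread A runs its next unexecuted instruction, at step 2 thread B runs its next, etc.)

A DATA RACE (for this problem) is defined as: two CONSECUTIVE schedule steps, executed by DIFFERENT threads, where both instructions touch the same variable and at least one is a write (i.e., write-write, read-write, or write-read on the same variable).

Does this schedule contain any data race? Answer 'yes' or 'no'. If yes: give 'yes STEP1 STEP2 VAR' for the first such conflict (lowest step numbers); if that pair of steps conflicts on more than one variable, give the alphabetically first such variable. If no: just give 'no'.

Steps 1,2: A(y = x - 2) vs B(x = x * 3). RACE on x (R-W).
Steps 2,3: same thread (B). No race.
Steps 3,4: same thread (B). No race.
Steps 4,5: B(r=-,w=x) vs A(r=y,w=y). No conflict.
Steps 5,6: A(y = y + 1) vs B(y = y * -1). RACE on y (W-W).
First conflict at steps 1,2.

Answer: yes 1 2 x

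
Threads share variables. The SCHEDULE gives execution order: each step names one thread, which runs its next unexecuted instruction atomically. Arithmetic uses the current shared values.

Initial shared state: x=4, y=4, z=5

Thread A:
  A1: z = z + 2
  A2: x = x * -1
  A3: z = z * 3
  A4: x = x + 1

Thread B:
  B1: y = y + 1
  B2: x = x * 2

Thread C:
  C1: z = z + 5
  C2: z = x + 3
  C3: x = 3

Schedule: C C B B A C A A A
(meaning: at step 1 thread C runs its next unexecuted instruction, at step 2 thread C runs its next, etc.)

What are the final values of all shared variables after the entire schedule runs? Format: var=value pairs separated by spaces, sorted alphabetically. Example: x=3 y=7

Answer: x=-2 y=5 z=27

Derivation:
Step 1: thread C executes C1 (z = z + 5). Shared: x=4 y=4 z=10. PCs: A@0 B@0 C@1
Step 2: thread C executes C2 (z = x + 3). Shared: x=4 y=4 z=7. PCs: A@0 B@0 C@2
Step 3: thread B executes B1 (y = y + 1). Shared: x=4 y=5 z=7. PCs: A@0 B@1 C@2
Step 4: thread B executes B2 (x = x * 2). Shared: x=8 y=5 z=7. PCs: A@0 B@2 C@2
Step 5: thread A executes A1 (z = z + 2). Shared: x=8 y=5 z=9. PCs: A@1 B@2 C@2
Step 6: thread C executes C3 (x = 3). Shared: x=3 y=5 z=9. PCs: A@1 B@2 C@3
Step 7: thread A executes A2 (x = x * -1). Shared: x=-3 y=5 z=9. PCs: A@2 B@2 C@3
Step 8: thread A executes A3 (z = z * 3). Shared: x=-3 y=5 z=27. PCs: A@3 B@2 C@3
Step 9: thread A executes A4 (x = x + 1). Shared: x=-2 y=5 z=27. PCs: A@4 B@2 C@3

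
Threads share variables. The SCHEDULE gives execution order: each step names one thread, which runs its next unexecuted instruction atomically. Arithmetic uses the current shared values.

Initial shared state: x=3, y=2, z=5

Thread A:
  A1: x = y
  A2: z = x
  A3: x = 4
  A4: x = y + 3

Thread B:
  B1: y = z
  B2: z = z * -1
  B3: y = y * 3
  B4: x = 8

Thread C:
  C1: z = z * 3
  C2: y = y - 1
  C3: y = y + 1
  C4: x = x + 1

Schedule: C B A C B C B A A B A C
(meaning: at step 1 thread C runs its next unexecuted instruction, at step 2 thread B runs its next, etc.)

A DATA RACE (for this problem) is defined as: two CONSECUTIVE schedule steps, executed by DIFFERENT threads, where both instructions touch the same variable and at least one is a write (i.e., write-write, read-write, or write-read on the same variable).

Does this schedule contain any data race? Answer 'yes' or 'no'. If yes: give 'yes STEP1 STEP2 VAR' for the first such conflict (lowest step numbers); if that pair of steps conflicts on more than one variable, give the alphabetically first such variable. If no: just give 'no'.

Answer: yes 1 2 z

Derivation:
Steps 1,2: C(z = z * 3) vs B(y = z). RACE on z (W-R).
Steps 2,3: B(y = z) vs A(x = y). RACE on y (W-R).
Steps 3,4: A(x = y) vs C(y = y - 1). RACE on y (R-W).
Steps 4,5: C(r=y,w=y) vs B(r=z,w=z). No conflict.
Steps 5,6: B(r=z,w=z) vs C(r=y,w=y). No conflict.
Steps 6,7: C(y = y + 1) vs B(y = y * 3). RACE on y (W-W).
Steps 7,8: B(r=y,w=y) vs A(r=x,w=z). No conflict.
Steps 8,9: same thread (A). No race.
Steps 9,10: A(x = 4) vs B(x = 8). RACE on x (W-W).
Steps 10,11: B(x = 8) vs A(x = y + 3). RACE on x (W-W).
Steps 11,12: A(x = y + 3) vs C(x = x + 1). RACE on x (W-W).
First conflict at steps 1,2.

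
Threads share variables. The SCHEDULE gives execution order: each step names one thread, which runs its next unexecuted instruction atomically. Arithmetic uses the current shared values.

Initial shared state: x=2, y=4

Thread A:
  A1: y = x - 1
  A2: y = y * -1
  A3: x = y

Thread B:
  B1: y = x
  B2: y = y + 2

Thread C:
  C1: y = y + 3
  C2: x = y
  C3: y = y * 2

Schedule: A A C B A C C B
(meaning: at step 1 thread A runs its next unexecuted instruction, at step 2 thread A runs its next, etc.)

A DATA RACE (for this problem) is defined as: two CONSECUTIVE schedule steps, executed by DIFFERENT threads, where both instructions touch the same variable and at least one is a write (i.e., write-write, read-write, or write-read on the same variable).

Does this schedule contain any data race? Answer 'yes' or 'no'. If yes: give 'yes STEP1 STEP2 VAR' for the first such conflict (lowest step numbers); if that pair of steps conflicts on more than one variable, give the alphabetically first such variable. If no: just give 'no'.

Steps 1,2: same thread (A). No race.
Steps 2,3: A(y = y * -1) vs C(y = y + 3). RACE on y (W-W).
Steps 3,4: C(y = y + 3) vs B(y = x). RACE on y (W-W).
Steps 4,5: B(y = x) vs A(x = y). RACE on x (R-W), y (W-R). Multiple vars; alphabetically first is x.
Steps 5,6: A(x = y) vs C(x = y). RACE on x (W-W).
Steps 6,7: same thread (C). No race.
Steps 7,8: C(y = y * 2) vs B(y = y + 2). RACE on y (W-W).
First conflict at steps 2,3.

Answer: yes 2 3 y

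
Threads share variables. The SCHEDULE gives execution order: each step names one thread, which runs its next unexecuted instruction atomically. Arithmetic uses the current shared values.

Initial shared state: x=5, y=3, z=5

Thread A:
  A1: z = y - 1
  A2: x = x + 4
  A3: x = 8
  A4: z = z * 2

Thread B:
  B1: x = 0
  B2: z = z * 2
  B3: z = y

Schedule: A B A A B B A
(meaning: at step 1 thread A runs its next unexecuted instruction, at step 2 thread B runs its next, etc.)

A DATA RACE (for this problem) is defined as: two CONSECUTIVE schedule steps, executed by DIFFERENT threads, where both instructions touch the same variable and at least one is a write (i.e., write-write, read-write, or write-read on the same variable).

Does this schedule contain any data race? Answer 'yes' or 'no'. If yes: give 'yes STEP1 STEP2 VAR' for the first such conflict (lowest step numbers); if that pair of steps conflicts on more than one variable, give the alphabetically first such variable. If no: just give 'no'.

Answer: yes 2 3 x

Derivation:
Steps 1,2: A(r=y,w=z) vs B(r=-,w=x). No conflict.
Steps 2,3: B(x = 0) vs A(x = x + 4). RACE on x (W-W).
Steps 3,4: same thread (A). No race.
Steps 4,5: A(r=-,w=x) vs B(r=z,w=z). No conflict.
Steps 5,6: same thread (B). No race.
Steps 6,7: B(z = y) vs A(z = z * 2). RACE on z (W-W).
First conflict at steps 2,3.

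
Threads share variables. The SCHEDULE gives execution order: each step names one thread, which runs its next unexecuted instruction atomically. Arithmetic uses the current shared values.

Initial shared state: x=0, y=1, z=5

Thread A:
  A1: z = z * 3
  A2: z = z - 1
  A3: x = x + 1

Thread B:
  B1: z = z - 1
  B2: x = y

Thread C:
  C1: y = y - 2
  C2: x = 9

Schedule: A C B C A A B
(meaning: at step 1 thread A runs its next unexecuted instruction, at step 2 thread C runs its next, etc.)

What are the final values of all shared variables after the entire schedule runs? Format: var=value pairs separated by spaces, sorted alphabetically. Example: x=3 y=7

Step 1: thread A executes A1 (z = z * 3). Shared: x=0 y=1 z=15. PCs: A@1 B@0 C@0
Step 2: thread C executes C1 (y = y - 2). Shared: x=0 y=-1 z=15. PCs: A@1 B@0 C@1
Step 3: thread B executes B1 (z = z - 1). Shared: x=0 y=-1 z=14. PCs: A@1 B@1 C@1
Step 4: thread C executes C2 (x = 9). Shared: x=9 y=-1 z=14. PCs: A@1 B@1 C@2
Step 5: thread A executes A2 (z = z - 1). Shared: x=9 y=-1 z=13. PCs: A@2 B@1 C@2
Step 6: thread A executes A3 (x = x + 1). Shared: x=10 y=-1 z=13. PCs: A@3 B@1 C@2
Step 7: thread B executes B2 (x = y). Shared: x=-1 y=-1 z=13. PCs: A@3 B@2 C@2

Answer: x=-1 y=-1 z=13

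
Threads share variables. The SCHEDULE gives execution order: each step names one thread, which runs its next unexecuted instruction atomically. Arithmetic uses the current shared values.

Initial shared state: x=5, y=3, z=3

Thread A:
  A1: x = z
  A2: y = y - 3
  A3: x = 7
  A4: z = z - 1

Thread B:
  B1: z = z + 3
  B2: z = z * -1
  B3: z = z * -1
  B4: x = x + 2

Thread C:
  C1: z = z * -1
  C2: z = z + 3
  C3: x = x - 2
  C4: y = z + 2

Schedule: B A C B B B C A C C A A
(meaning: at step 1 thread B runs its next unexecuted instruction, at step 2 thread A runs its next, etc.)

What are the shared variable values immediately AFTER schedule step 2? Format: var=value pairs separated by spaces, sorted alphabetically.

Step 1: thread B executes B1 (z = z + 3). Shared: x=5 y=3 z=6. PCs: A@0 B@1 C@0
Step 2: thread A executes A1 (x = z). Shared: x=6 y=3 z=6. PCs: A@1 B@1 C@0

Answer: x=6 y=3 z=6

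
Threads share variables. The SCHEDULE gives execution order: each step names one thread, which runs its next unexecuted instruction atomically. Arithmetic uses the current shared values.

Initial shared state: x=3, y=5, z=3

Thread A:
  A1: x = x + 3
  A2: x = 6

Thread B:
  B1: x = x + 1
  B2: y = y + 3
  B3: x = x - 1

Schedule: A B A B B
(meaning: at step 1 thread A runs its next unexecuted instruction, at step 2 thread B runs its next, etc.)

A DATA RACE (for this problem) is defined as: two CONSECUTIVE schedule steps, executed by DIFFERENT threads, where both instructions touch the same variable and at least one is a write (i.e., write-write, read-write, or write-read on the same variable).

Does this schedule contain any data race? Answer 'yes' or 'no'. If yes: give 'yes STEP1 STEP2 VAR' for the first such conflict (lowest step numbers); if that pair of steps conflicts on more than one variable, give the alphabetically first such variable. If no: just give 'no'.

Answer: yes 1 2 x

Derivation:
Steps 1,2: A(x = x + 3) vs B(x = x + 1). RACE on x (W-W).
Steps 2,3: B(x = x + 1) vs A(x = 6). RACE on x (W-W).
Steps 3,4: A(r=-,w=x) vs B(r=y,w=y). No conflict.
Steps 4,5: same thread (B). No race.
First conflict at steps 1,2.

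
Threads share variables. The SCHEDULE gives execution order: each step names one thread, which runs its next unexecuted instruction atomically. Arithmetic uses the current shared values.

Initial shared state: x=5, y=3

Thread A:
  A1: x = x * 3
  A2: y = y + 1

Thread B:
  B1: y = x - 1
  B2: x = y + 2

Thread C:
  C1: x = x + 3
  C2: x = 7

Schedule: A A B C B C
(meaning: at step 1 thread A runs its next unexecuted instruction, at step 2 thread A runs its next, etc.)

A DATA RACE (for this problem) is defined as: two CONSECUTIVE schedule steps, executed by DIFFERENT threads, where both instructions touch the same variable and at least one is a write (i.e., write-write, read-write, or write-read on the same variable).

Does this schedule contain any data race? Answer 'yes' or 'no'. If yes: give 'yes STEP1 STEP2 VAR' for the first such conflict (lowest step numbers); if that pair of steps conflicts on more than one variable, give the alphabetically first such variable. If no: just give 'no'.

Answer: yes 2 3 y

Derivation:
Steps 1,2: same thread (A). No race.
Steps 2,3: A(y = y + 1) vs B(y = x - 1). RACE on y (W-W).
Steps 3,4: B(y = x - 1) vs C(x = x + 3). RACE on x (R-W).
Steps 4,5: C(x = x + 3) vs B(x = y + 2). RACE on x (W-W).
Steps 5,6: B(x = y + 2) vs C(x = 7). RACE on x (W-W).
First conflict at steps 2,3.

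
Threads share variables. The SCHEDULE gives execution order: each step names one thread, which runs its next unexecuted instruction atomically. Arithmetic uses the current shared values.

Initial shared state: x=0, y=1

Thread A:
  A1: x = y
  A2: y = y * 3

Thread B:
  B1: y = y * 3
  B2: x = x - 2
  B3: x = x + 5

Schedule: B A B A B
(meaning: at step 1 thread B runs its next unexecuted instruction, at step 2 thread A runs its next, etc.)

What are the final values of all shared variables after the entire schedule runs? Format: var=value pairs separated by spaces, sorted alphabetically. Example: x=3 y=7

Answer: x=6 y=9

Derivation:
Step 1: thread B executes B1 (y = y * 3). Shared: x=0 y=3. PCs: A@0 B@1
Step 2: thread A executes A1 (x = y). Shared: x=3 y=3. PCs: A@1 B@1
Step 3: thread B executes B2 (x = x - 2). Shared: x=1 y=3. PCs: A@1 B@2
Step 4: thread A executes A2 (y = y * 3). Shared: x=1 y=9. PCs: A@2 B@2
Step 5: thread B executes B3 (x = x + 5). Shared: x=6 y=9. PCs: A@2 B@3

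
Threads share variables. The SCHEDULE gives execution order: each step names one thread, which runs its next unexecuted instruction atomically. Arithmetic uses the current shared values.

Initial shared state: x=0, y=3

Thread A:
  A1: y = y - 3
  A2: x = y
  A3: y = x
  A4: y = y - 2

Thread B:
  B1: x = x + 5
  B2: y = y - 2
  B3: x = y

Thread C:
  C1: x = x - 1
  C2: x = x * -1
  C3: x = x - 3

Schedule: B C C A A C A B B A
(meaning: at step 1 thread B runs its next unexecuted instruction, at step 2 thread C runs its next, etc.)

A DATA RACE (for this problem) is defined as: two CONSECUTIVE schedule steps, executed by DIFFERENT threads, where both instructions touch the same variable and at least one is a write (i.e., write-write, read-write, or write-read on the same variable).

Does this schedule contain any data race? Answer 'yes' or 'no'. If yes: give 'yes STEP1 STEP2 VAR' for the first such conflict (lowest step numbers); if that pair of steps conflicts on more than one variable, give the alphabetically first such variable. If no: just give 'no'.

Answer: yes 1 2 x

Derivation:
Steps 1,2: B(x = x + 5) vs C(x = x - 1). RACE on x (W-W).
Steps 2,3: same thread (C). No race.
Steps 3,4: C(r=x,w=x) vs A(r=y,w=y). No conflict.
Steps 4,5: same thread (A). No race.
Steps 5,6: A(x = y) vs C(x = x - 3). RACE on x (W-W).
Steps 6,7: C(x = x - 3) vs A(y = x). RACE on x (W-R).
Steps 7,8: A(y = x) vs B(y = y - 2). RACE on y (W-W).
Steps 8,9: same thread (B). No race.
Steps 9,10: B(x = y) vs A(y = y - 2). RACE on y (R-W).
First conflict at steps 1,2.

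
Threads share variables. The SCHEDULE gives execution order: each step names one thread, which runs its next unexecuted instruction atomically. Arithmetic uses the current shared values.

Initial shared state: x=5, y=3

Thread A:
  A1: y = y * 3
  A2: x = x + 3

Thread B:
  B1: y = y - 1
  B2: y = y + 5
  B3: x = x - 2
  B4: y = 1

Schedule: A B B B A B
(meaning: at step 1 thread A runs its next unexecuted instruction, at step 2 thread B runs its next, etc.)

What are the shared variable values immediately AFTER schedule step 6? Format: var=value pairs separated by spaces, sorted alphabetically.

Answer: x=6 y=1

Derivation:
Step 1: thread A executes A1 (y = y * 3). Shared: x=5 y=9. PCs: A@1 B@0
Step 2: thread B executes B1 (y = y - 1). Shared: x=5 y=8. PCs: A@1 B@1
Step 3: thread B executes B2 (y = y + 5). Shared: x=5 y=13. PCs: A@1 B@2
Step 4: thread B executes B3 (x = x - 2). Shared: x=3 y=13. PCs: A@1 B@3
Step 5: thread A executes A2 (x = x + 3). Shared: x=6 y=13. PCs: A@2 B@3
Step 6: thread B executes B4 (y = 1). Shared: x=6 y=1. PCs: A@2 B@4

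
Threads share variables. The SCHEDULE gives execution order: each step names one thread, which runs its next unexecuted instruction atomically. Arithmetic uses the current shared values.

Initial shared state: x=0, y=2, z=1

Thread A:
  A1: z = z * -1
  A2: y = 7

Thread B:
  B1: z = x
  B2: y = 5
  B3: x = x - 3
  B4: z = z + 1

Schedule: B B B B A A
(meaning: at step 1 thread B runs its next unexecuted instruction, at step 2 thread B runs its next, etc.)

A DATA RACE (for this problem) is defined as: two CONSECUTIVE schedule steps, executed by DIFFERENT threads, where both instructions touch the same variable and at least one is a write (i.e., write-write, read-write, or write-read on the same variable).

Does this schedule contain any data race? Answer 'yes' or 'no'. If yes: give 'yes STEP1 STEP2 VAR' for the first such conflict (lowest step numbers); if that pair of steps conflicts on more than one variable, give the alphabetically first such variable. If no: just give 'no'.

Answer: yes 4 5 z

Derivation:
Steps 1,2: same thread (B). No race.
Steps 2,3: same thread (B). No race.
Steps 3,4: same thread (B). No race.
Steps 4,5: B(z = z + 1) vs A(z = z * -1). RACE on z (W-W).
Steps 5,6: same thread (A). No race.
First conflict at steps 4,5.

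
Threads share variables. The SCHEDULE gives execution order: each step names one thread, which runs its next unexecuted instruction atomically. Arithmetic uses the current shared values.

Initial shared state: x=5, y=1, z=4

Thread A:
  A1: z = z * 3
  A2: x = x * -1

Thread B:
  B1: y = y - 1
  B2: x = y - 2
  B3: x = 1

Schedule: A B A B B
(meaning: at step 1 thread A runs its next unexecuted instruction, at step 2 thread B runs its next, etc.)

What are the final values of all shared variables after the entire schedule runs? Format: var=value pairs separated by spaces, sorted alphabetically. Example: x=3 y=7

Answer: x=1 y=0 z=12

Derivation:
Step 1: thread A executes A1 (z = z * 3). Shared: x=5 y=1 z=12. PCs: A@1 B@0
Step 2: thread B executes B1 (y = y - 1). Shared: x=5 y=0 z=12. PCs: A@1 B@1
Step 3: thread A executes A2 (x = x * -1). Shared: x=-5 y=0 z=12. PCs: A@2 B@1
Step 4: thread B executes B2 (x = y - 2). Shared: x=-2 y=0 z=12. PCs: A@2 B@2
Step 5: thread B executes B3 (x = 1). Shared: x=1 y=0 z=12. PCs: A@2 B@3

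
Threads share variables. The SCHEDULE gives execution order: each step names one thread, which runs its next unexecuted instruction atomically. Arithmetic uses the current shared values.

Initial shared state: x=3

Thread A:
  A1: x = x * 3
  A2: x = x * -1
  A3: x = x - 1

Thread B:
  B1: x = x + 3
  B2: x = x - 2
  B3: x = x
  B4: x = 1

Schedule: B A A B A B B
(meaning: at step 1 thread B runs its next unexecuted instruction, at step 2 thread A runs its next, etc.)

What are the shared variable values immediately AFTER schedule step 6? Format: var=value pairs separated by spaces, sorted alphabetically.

Answer: x=-21

Derivation:
Step 1: thread B executes B1 (x = x + 3). Shared: x=6. PCs: A@0 B@1
Step 2: thread A executes A1 (x = x * 3). Shared: x=18. PCs: A@1 B@1
Step 3: thread A executes A2 (x = x * -1). Shared: x=-18. PCs: A@2 B@1
Step 4: thread B executes B2 (x = x - 2). Shared: x=-20. PCs: A@2 B@2
Step 5: thread A executes A3 (x = x - 1). Shared: x=-21. PCs: A@3 B@2
Step 6: thread B executes B3 (x = x). Shared: x=-21. PCs: A@3 B@3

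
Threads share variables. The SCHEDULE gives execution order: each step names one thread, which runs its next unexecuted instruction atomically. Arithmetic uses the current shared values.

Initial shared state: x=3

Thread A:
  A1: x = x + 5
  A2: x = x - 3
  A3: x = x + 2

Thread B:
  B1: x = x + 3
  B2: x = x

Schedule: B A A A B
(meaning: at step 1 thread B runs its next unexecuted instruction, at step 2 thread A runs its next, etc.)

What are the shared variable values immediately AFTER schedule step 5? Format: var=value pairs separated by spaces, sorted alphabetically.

Answer: x=10

Derivation:
Step 1: thread B executes B1 (x = x + 3). Shared: x=6. PCs: A@0 B@1
Step 2: thread A executes A1 (x = x + 5). Shared: x=11. PCs: A@1 B@1
Step 3: thread A executes A2 (x = x - 3). Shared: x=8. PCs: A@2 B@1
Step 4: thread A executes A3 (x = x + 2). Shared: x=10. PCs: A@3 B@1
Step 5: thread B executes B2 (x = x). Shared: x=10. PCs: A@3 B@2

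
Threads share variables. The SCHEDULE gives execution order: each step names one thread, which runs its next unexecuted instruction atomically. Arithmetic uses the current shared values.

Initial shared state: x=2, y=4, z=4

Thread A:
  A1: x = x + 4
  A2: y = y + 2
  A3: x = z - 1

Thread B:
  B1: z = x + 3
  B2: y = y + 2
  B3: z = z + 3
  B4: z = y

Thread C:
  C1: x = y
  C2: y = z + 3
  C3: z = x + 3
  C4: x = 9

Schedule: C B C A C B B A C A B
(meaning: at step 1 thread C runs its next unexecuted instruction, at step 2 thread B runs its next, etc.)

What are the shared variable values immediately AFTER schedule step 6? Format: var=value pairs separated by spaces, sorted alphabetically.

Answer: x=8 y=12 z=11

Derivation:
Step 1: thread C executes C1 (x = y). Shared: x=4 y=4 z=4. PCs: A@0 B@0 C@1
Step 2: thread B executes B1 (z = x + 3). Shared: x=4 y=4 z=7. PCs: A@0 B@1 C@1
Step 3: thread C executes C2 (y = z + 3). Shared: x=4 y=10 z=7. PCs: A@0 B@1 C@2
Step 4: thread A executes A1 (x = x + 4). Shared: x=8 y=10 z=7. PCs: A@1 B@1 C@2
Step 5: thread C executes C3 (z = x + 3). Shared: x=8 y=10 z=11. PCs: A@1 B@1 C@3
Step 6: thread B executes B2 (y = y + 2). Shared: x=8 y=12 z=11. PCs: A@1 B@2 C@3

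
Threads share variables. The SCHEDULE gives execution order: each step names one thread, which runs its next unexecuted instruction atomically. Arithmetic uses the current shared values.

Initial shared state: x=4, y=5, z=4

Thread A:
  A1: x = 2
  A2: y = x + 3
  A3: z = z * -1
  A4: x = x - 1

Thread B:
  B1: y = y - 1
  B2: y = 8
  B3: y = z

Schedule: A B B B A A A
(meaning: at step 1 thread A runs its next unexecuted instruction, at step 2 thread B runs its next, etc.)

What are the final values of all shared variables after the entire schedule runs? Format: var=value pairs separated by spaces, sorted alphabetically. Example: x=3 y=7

Answer: x=1 y=5 z=-4

Derivation:
Step 1: thread A executes A1 (x = 2). Shared: x=2 y=5 z=4. PCs: A@1 B@0
Step 2: thread B executes B1 (y = y - 1). Shared: x=2 y=4 z=4. PCs: A@1 B@1
Step 3: thread B executes B2 (y = 8). Shared: x=2 y=8 z=4. PCs: A@1 B@2
Step 4: thread B executes B3 (y = z). Shared: x=2 y=4 z=4. PCs: A@1 B@3
Step 5: thread A executes A2 (y = x + 3). Shared: x=2 y=5 z=4. PCs: A@2 B@3
Step 6: thread A executes A3 (z = z * -1). Shared: x=2 y=5 z=-4. PCs: A@3 B@3
Step 7: thread A executes A4 (x = x - 1). Shared: x=1 y=5 z=-4. PCs: A@4 B@3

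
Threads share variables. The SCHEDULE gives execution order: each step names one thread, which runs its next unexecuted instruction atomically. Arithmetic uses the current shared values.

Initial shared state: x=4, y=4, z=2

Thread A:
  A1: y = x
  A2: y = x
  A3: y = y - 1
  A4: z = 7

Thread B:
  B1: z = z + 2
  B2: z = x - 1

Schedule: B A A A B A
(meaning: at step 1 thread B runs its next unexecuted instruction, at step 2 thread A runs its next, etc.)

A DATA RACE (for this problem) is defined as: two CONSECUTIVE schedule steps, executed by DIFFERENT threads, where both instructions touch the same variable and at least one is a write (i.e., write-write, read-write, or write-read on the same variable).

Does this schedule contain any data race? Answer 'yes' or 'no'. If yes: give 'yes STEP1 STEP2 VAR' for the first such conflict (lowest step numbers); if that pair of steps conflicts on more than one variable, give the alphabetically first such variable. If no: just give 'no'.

Answer: yes 5 6 z

Derivation:
Steps 1,2: B(r=z,w=z) vs A(r=x,w=y). No conflict.
Steps 2,3: same thread (A). No race.
Steps 3,4: same thread (A). No race.
Steps 4,5: A(r=y,w=y) vs B(r=x,w=z). No conflict.
Steps 5,6: B(z = x - 1) vs A(z = 7). RACE on z (W-W).
First conflict at steps 5,6.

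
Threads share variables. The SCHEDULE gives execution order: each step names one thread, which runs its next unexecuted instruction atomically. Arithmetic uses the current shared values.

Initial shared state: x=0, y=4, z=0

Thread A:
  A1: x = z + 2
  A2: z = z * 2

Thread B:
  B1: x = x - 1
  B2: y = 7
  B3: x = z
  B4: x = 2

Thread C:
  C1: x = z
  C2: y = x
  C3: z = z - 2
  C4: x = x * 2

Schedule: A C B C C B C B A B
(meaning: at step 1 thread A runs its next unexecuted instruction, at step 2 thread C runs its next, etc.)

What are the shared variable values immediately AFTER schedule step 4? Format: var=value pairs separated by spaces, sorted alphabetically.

Step 1: thread A executes A1 (x = z + 2). Shared: x=2 y=4 z=0. PCs: A@1 B@0 C@0
Step 2: thread C executes C1 (x = z). Shared: x=0 y=4 z=0. PCs: A@1 B@0 C@1
Step 3: thread B executes B1 (x = x - 1). Shared: x=-1 y=4 z=0. PCs: A@1 B@1 C@1
Step 4: thread C executes C2 (y = x). Shared: x=-1 y=-1 z=0. PCs: A@1 B@1 C@2

Answer: x=-1 y=-1 z=0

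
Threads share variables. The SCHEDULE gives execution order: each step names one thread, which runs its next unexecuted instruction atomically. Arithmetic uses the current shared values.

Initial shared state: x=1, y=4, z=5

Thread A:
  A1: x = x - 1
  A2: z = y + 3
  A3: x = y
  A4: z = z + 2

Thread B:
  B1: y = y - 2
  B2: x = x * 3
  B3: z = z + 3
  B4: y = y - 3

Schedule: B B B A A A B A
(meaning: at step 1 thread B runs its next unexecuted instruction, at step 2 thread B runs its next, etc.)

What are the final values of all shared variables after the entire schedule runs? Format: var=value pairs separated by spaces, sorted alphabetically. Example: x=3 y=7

Step 1: thread B executes B1 (y = y - 2). Shared: x=1 y=2 z=5. PCs: A@0 B@1
Step 2: thread B executes B2 (x = x * 3). Shared: x=3 y=2 z=5. PCs: A@0 B@2
Step 3: thread B executes B3 (z = z + 3). Shared: x=3 y=2 z=8. PCs: A@0 B@3
Step 4: thread A executes A1 (x = x - 1). Shared: x=2 y=2 z=8. PCs: A@1 B@3
Step 5: thread A executes A2 (z = y + 3). Shared: x=2 y=2 z=5. PCs: A@2 B@3
Step 6: thread A executes A3 (x = y). Shared: x=2 y=2 z=5. PCs: A@3 B@3
Step 7: thread B executes B4 (y = y - 3). Shared: x=2 y=-1 z=5. PCs: A@3 B@4
Step 8: thread A executes A4 (z = z + 2). Shared: x=2 y=-1 z=7. PCs: A@4 B@4

Answer: x=2 y=-1 z=7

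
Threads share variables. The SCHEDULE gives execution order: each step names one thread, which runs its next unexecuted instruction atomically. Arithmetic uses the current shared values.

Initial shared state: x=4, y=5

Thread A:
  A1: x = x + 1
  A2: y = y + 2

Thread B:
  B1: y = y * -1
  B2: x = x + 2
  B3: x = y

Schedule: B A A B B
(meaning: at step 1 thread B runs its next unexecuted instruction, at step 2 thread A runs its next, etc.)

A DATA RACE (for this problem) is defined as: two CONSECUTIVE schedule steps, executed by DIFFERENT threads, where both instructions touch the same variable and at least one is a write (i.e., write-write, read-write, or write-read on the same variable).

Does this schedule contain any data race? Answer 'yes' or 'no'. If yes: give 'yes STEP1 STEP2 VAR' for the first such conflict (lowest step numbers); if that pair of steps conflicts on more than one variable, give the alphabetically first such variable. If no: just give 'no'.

Steps 1,2: B(r=y,w=y) vs A(r=x,w=x). No conflict.
Steps 2,3: same thread (A). No race.
Steps 3,4: A(r=y,w=y) vs B(r=x,w=x). No conflict.
Steps 4,5: same thread (B). No race.

Answer: no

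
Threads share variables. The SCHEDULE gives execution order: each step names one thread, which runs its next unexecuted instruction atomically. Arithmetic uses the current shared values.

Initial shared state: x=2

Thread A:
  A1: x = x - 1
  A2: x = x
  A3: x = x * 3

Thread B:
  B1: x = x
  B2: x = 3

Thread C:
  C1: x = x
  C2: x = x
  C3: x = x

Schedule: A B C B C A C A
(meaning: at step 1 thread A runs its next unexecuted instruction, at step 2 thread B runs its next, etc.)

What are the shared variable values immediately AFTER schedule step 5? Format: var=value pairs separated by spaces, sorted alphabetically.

Answer: x=3

Derivation:
Step 1: thread A executes A1 (x = x - 1). Shared: x=1. PCs: A@1 B@0 C@0
Step 2: thread B executes B1 (x = x). Shared: x=1. PCs: A@1 B@1 C@0
Step 3: thread C executes C1 (x = x). Shared: x=1. PCs: A@1 B@1 C@1
Step 4: thread B executes B2 (x = 3). Shared: x=3. PCs: A@1 B@2 C@1
Step 5: thread C executes C2 (x = x). Shared: x=3. PCs: A@1 B@2 C@2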